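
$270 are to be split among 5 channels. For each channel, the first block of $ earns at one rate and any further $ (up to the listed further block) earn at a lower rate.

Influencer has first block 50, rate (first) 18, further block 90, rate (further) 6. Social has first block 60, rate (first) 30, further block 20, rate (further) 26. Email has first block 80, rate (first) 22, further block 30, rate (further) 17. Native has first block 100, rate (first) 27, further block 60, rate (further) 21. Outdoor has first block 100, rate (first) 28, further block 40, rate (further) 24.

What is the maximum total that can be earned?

Treat each block as its own option and order by rate: Social/tier1 30 > Outdoor/tier1 28 > Native/tier1 27 > Social/tier2 26 > Outdoor/tier2 24 > Email/tier1 22 > Native/tier2 21 > Influencer/tier1 18 > Email/tier2 17 > Influencer/tier2 6.
Social tier1 at 30: fill all 60 ; 210 left.
Fill Outdoor tier1 block (100 at 28) ; 110 left.
Native/tier1 (27): +100 ; 10 left.
Social/tier2: +10 of 20 at 26; pool empty.
Total = 30×60 + 28×100 + 27×100 + 26×10 = 7560.

7560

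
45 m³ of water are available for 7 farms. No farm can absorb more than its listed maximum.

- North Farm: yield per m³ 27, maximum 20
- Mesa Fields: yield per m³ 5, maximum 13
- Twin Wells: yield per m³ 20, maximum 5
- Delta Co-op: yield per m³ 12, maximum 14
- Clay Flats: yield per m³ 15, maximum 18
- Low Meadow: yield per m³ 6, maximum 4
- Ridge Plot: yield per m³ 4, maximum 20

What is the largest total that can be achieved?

934

Rank by yield per m³: North Farm 27 > Twin Wells 20 > Clay Flats 15 > Delta Co-op 12 > Low Meadow 6 > Mesa Fields 5 > Ridge Plot 4.
North Farm: +20 to 20 (cap) → 25 left.
Twin Wells takes 5 to reach its cap of 5 → 20 left.
Clay Flats takes 18 to reach its cap of 18 → 2 left.
Only 2 left; Delta Co-op takes them to reach 2.
Total = 27×20 + 20×5 + 12×2 + 15×18 = 934.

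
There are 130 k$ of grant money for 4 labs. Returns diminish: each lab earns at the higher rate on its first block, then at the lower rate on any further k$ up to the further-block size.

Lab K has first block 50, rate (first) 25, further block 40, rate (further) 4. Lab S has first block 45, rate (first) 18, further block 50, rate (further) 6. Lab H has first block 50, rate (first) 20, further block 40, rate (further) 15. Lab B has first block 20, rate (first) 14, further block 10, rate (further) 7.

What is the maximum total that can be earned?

2790

Treat each block as its own option and order by rate: Lab K/T1 25 > Lab H/T1 20 > Lab S/T1 18 > Lab H/T2 15 > Lab B/T1 14 > Lab B/T2 7 > Lab S/T2 6 > Lab K/T2 4.
Lab K T1 at 25: fill all 50 — 80 left.
Lab H/T1 (20): +50 — 30 left.
Lab S T1 at 18: only 30 left, fill 30.
Total = 25×50 + 20×50 + 18×30 = 2790.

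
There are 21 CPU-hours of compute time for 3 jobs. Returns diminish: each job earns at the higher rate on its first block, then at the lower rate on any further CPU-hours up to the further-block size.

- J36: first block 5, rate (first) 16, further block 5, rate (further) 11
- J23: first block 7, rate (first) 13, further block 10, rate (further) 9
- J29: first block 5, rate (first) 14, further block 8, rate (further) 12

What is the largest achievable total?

Treat each block as its own option and order by rate: J36/first 16 > J29/first 14 > J23/first 13 > J29/second 12 > J36/second 11 > J23/second 9.
J36/first (16): +5 ; 16 left.
J29 first at 14: fill all 5 ; 11 left.
J23 first at 13: fill all 7 ; 4 left.
J29 second at 12: only 4 left, fill 4.
Total = 16×5 + 14×5 + 13×7 + 12×4 = 289.

289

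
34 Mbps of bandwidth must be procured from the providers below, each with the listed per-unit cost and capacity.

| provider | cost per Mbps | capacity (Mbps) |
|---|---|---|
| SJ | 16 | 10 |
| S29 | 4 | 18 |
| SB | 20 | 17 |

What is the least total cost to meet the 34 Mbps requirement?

Use providers in increasing cost order.
S29 at 4: take all 18 Mbps — 16 still needed.
SJ at 16: take all 10 Mbps — 6 still needed.
Take 6 from SB at 20 to finish.
Cost = 18×4 + 10×16 + 6×20 = 352.

352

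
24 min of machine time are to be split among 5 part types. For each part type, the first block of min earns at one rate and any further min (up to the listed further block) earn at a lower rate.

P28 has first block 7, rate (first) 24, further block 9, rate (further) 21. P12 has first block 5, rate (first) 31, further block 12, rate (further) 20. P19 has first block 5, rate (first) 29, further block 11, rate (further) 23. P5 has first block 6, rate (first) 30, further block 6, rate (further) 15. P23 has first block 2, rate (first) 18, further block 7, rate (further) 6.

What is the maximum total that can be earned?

671

Order all 10 blocks by rate: P12/first 31 > P5/first 30 > P19/first 29 > P28/first 24 > P19/second 23 > P28/second 21 > P12/second 20 > P23/first 18 > P5/second 15 > P23/second 6.
Fill P12 first block (5 at 31) ; 19 left.
P5/first (30): +6 ; 13 left.
P19/first (29): +5 ; 8 left.
P28/first (24): +7 ; 1 left.
P19/second: +1 of 11 at 23; pool empty.
Total = 31×5 + 30×6 + 29×5 + 24×7 + 23×1 = 671.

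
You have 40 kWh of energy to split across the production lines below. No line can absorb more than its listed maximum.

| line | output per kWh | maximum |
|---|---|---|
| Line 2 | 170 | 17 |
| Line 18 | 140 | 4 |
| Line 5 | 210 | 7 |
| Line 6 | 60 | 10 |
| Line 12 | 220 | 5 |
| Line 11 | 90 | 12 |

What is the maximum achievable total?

6650

Order the production lines by output per kWh: Line 12 220 > Line 5 210 > Line 2 170 > Line 18 140 > Line 11 90 > Line 6 60.
Line 12 takes 5 to reach its cap of 5 — 35 left.
Line 5: +7 to 7 (cap) — 28 left.
Line 2: +17 to 17 (cap) — 11 left.
Give Line 18 4 to hit its cap of 4 — 7 left.
Line 11: +7 (room for 12) → 7. Pool exhausted.
Total = 170×17 + 140×4 + 210×7 + 220×5 + 90×7 = 6650.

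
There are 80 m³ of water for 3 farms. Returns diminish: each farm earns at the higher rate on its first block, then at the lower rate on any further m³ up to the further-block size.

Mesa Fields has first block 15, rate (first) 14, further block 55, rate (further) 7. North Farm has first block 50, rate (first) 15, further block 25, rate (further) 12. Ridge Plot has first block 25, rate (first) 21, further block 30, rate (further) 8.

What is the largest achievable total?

1345

Treat each block as its own option and order by rate: Ridge Plot/first 21 > North Farm/first 15 > Mesa Fields/first 14 > North Farm/second 12 > Ridge Plot/second 8 > Mesa Fields/second 7.
Fill Ridge Plot first block (25 at 21) → 55 left.
North Farm first at 15: fill all 50 → 5 left.
Mesa Fields/first: +5 of 15 at 14; pool empty.
Total = 21×25 + 15×50 + 14×5 = 1345.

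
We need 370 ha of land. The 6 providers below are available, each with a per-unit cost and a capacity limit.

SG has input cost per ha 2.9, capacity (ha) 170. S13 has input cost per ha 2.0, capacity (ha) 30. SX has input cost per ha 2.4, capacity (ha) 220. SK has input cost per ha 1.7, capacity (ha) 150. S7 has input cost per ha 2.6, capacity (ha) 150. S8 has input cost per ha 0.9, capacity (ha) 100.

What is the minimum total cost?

Use providers in increasing cost order.
S8 at 0.9: take all 100 ha → 270 still needed.
SK (1.7): use full 150 → 120 ha to go.
Take 30 from S13 at 2.0 → need 90 more.
SX (2.4): take the remaining 90 → done.
S7, SG: unused.
Cost = 100×0.9 + 150×1.7 + 30×2.0 + 90×2.4 = 621.

621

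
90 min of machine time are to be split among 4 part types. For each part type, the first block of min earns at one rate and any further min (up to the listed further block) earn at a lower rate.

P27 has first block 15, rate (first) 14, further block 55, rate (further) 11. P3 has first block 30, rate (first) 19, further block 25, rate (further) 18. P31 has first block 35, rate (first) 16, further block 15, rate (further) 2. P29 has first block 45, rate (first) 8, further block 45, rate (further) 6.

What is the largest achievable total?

1580

Order all 8 blocks by rate: P3/tier1 19 > P3/tier2 18 > P31/tier1 16 > P27/tier1 14 > P27/tier2 11 > P29/tier1 8 > P29/tier2 6 > P31/tier2 2.
Fill P3 tier1 block (30 at 19) → 60 left.
Fill P3 tier2 block (25 at 18) → 35 left.
P31 tier1 at 16: fill all 35 → 0 left.
Total = 19×30 + 18×25 + 16×35 = 1580.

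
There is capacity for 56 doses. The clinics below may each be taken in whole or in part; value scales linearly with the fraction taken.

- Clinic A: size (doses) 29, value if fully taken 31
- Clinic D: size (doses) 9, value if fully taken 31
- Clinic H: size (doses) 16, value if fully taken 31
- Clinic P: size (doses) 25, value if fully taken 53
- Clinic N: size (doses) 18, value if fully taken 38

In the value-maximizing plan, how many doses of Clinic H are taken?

4

Sort by value density: Clinic D 31/9≈3.44, Clinic P 53/25≈2.12, Clinic N 38/18≈2.11, Clinic H 31/16≈1.94, Clinic A 31/29≈1.07.
Take all of Clinic D (9 doses, value 31) → 47 doses left.
Take all of Clinic P (25 doses, value 53) → 22 doses left.
Take all of Clinic N (18 doses, value 38) → 4 doses left.
4 doses left: a 4/16 share of Clinic H gives 31×4/16 = 7.75.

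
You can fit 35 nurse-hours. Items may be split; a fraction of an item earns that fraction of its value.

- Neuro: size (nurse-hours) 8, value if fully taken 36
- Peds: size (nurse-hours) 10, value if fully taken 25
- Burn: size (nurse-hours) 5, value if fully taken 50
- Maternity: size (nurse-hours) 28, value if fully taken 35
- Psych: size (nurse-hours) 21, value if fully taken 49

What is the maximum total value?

139

Sort by value density: Burn 50/5≈10, Neuro 36/8≈4.5, Peds 25/10≈2.5, Psych 49/21≈2.33, Maternity 35/28≈1.25.
Burn: take in full, 5 nurse-hours for value 50 — 30 left.
All 8 nurse-hours of Neuro fit (value 36) — 22 remain.
Take all of Peds (10 nurse-hours, value 25) — 12 nurse-hours left.
Only 12 nurse-hours remain; take 12/21 of Psych for value 49×12/21 = 28.
Total value = 139.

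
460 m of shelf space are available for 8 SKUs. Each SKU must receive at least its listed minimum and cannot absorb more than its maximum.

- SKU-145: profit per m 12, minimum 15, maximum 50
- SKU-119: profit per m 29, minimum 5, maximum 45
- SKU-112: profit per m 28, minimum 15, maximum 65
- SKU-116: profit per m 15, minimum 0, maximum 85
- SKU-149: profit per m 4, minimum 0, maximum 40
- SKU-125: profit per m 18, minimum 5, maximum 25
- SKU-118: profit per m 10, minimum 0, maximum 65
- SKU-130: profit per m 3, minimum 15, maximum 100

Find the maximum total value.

Meeting every minimum uses 15+5+15+0+0+5+0+15 = 55 m, leaving 405.
Rank by profit per m: SKU-119 29 > SKU-112 28 > SKU-125 18 > SKU-116 15 > SKU-145 12 > SKU-118 10 > SKU-149 4 > SKU-130 3.
Give SKU-119 40 more to hit its cap of 45 — 365 left.
Give SKU-112 50 more to hit its cap of 65 — 315 left.
SKU-125 takes 20 more to reach its cap of 25 — 295 left.
SKU-116 takes 85 more to reach its cap of 85 — 210 left.
Give SKU-145 35 more to hit its cap of 50 — 175 left.
SKU-118: +65 to 65 (cap) — 110 left.
SKU-149: +40 to 40 (cap) — 70 left.
SKU-130: +70 (room for 85) → 85. Pool exhausted.
Total = 12×50 + 29×45 + 28×65 + 15×85 + 4×40 + 18×25 + 10×65 + 3×85 = 6515.

6515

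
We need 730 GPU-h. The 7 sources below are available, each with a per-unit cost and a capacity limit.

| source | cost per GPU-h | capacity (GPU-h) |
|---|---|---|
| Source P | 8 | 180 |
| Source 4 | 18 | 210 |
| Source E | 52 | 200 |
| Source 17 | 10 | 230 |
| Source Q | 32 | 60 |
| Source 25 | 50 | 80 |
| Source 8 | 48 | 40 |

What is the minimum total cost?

Fill from the cheapest source first.
Source P (8): use full 180 — 550 GPU-h to go.
Source 17 (10): use full 230 — 320 GPU-h to go.
Take 210 from Source 4 at 18 — need 110 more.
Source Q (32): use full 60 — 50 GPU-h to go.
Take 40 from Source 8 at 48 — need 10 more.
Source 25 (50): take the remaining 10 — done.
Source E: unused.
Cost = 180×8 + 230×10 + 210×18 + 60×32 + 40×48 + 10×50 = 11860.

11860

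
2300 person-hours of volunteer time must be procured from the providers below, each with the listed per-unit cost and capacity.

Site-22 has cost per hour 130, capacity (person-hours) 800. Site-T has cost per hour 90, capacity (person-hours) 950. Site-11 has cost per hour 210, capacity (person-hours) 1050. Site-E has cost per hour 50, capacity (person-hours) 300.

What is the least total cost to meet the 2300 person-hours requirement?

Fill from the cheapest provider first.
Site-E (50): use full 300 ; 2000 person-hours to go.
Site-T at 90: take all 950 person-hours ; 1050 still needed.
Site-22 (130): use full 800 ; 250 person-hours to go.
Take 250 from Site-11 at 210 to finish.
Cost = 300×50 + 950×90 + 800×130 + 250×210 = 257000.

257000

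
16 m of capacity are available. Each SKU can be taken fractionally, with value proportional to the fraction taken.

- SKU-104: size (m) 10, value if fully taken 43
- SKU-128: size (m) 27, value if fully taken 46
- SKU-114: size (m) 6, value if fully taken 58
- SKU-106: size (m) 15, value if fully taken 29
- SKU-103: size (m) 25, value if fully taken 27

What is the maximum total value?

101

Best value per unit of size first: SKU-114 58/6≈9.67, SKU-104 43/10≈4.3, SKU-106 29/15≈1.93, SKU-128 46/27≈1.7, SKU-103 27/25≈1.08.
Take all of SKU-114 (6 m, value 58) ; 10 m left.
All 10 m of SKU-104 fit (value 43) ; 0 remain.
Total value = 101.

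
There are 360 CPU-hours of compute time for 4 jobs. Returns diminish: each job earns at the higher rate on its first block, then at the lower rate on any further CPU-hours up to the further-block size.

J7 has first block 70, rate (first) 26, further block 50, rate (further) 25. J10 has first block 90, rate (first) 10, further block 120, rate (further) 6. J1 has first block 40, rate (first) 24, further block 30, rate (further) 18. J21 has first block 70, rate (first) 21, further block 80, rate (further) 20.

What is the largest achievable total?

7840

Order all 8 blocks by rate: J7/T1 26 > J7/T2 25 > J1/T1 24 > J21/T1 21 > J21/T2 20 > J1/T2 18 > J10/T1 10 > J10/T2 6.
J7/T1 (26): +70 ; 290 left.
J7/T2 (25): +50 ; 240 left.
J1 T1 at 24: fill all 40 ; 200 left.
J21 T1 at 21: fill all 70 ; 130 left.
J21 T2 at 20: fill all 80 ; 50 left.
J1/T2 (18): +30 ; 20 left.
J10 T1 at 10: only 20 left, fill 20.
Total = 26×70 + 25×50 + 24×40 + 21×70 + 20×80 + 18×30 + 10×20 = 7840.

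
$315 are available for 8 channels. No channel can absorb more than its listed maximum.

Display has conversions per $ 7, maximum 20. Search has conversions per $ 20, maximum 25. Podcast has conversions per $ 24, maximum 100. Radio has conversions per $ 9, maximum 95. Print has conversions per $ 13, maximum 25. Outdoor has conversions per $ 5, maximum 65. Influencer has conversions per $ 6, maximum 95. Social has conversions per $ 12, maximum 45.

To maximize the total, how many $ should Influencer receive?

5

Order the channels by conversions per $: Podcast 24 > Search 20 > Print 13 > Social 12 > Radio 9 > Display 7 > Influencer 6 > Outdoor 5.
Podcast: +100 to 100 (cap) — 215 left.
Give Search 25 to hit its cap of 25 — 190 left.
Print: +25 to 25 (cap) — 165 left.
Give Social 45 to hit its cap of 45 — 120 left.
Radio takes 95 to reach its cap of 95 — 25 left.
Give Display 20 to hit its cap of 20 — 5 left.
Only 5 left; Influencer takes them to reach 5.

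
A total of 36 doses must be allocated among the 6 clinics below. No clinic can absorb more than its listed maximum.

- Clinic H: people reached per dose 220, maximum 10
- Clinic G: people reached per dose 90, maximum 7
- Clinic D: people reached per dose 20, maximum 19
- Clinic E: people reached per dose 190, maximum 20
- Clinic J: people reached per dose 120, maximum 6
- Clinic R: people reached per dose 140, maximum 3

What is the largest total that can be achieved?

6780

Rank by people reached per dose: Clinic H 220 > Clinic E 190 > Clinic R 140 > Clinic J 120 > Clinic G 90 > Clinic D 20.
Clinic H: +10 to 10 (cap) → 26 left.
Clinic E takes 20 to reach its cap of 20 → 6 left.
Clinic R: +3 to 3 (cap) → 3 left.
Clinic J has room for 6 but only 3 remain, so it gets 3.
Total = 220×10 + 190×20 + 120×3 + 140×3 = 6780.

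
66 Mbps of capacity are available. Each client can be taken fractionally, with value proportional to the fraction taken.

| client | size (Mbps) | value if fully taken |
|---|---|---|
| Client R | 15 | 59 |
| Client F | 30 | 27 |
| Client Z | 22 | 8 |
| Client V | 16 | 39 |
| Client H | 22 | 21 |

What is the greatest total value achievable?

130.7

Rank by value-to-size ratio: Client R 59/15≈3.93, Client V 39/16≈2.44, Client H 21/22≈0.955, Client F 27/30≈0.9, Client Z 8/22≈0.364.
Client R: take in full, 15 Mbps for value 59 — 51 left.
Take all of Client V (16 Mbps, value 39) — 35 Mbps left.
Take all of Client H (22 Mbps, value 21) — 13 Mbps left.
Only 13 Mbps remain; take 13/30 of Client F for value 27×13/30 = 11.7.
Total value = 130.7.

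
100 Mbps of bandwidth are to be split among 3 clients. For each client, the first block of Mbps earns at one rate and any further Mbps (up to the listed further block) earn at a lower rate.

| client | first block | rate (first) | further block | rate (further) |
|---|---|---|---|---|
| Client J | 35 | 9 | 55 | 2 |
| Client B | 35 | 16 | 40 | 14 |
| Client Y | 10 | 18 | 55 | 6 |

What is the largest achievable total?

Rank every tier by rate: Client Y/T1 18 > Client B/T1 16 > Client B/T2 14 > Client J/T1 9 > Client Y/T2 6 > Client J/T2 2.
Client Y/T1 (18): +10 — 90 left.
Fill Client B T1 block (35 at 16) — 55 left.
Client B T2 at 14: fill all 40 — 15 left.
Client J/T1: +15 of 35 at 9; pool empty.
Total = 18×10 + 16×35 + 14×40 + 9×15 = 1435.

1435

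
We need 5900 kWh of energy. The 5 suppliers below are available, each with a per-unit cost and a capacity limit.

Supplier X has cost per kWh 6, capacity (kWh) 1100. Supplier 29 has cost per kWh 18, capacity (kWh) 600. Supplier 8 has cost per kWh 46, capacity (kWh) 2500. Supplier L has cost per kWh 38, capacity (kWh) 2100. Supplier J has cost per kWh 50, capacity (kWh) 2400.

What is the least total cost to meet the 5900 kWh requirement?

Cheapest first:
Supplier X at 6: take all 1100 kWh → 4800 still needed.
Supplier 29 (18): use full 600 → 4200 kWh to go.
Supplier L (38): use full 2100 → 2100 kWh to go.
Supplier 8 (46): take the remaining 2100 → done.
Supplier J: unused.
Cost = 1100×6 + 600×18 + 2100×38 + 2100×46 = 193800.

193800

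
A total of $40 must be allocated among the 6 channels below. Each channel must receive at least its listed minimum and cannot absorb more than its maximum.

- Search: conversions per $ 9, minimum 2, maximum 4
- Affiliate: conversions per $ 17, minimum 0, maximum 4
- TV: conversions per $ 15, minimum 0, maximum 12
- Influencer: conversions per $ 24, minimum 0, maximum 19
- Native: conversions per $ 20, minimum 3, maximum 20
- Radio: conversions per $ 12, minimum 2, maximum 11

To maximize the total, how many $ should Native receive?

17

Meeting every minimum uses 2+0+0+0+3+2 = 7 $, leaving 33.
Rank by conversions per $: Influencer 24 > Native 20 > Affiliate 17 > TV 15 > Radio 12 > Search 9.
Influencer takes 19 more to reach its cap of 19 ; 14 left.
Native: +14 (room for 17) → 17. Pool exhausted.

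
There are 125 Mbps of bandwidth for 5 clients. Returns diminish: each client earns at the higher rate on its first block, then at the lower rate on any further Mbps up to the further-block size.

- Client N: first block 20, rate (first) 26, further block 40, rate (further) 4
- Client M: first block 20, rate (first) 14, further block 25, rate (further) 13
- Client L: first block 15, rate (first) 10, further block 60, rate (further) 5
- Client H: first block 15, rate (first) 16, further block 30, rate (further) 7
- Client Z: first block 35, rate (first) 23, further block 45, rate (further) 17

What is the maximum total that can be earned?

2470

Order all 10 blocks by rate: Client N/tier1 26 > Client Z/tier1 23 > Client Z/tier2 17 > Client H/tier1 16 > Client M/tier1 14 > Client M/tier2 13 > Client L/tier1 10 > Client H/tier2 7 > Client L/tier2 5 > Client N/tier2 4.
Client N tier1 at 26: fill all 20 ; 105 left.
Fill Client Z tier1 block (35 at 23) ; 70 left.
Client Z/tier2 (17): +45 ; 25 left.
Client H tier1 at 16: fill all 15 ; 10 left.
Client M tier1 at 14: only 10 left, fill 10.
Total = 26×20 + 23×35 + 17×45 + 16×15 + 14×10 = 2470.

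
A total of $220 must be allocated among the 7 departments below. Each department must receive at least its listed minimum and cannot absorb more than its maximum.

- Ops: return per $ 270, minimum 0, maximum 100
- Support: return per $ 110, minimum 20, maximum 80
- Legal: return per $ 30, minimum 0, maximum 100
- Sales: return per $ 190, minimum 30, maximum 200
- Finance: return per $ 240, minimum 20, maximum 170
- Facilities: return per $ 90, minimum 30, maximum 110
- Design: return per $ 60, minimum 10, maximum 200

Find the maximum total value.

Meeting every minimum uses 0+20+0+30+20+30+10 = 110 $, leaving 110.
Rank by return per $: Ops 270 > Finance 240 > Sales 190 > Support 110 > Facilities 90 > Design 60 > Legal 30.
Ops: +100 to 100 (cap) → 10 left.
Finance has room for 150 more but only 10 remain, so it gets 30.
Total = 270×100 + 110×20 + 190×30 + 240×30 + 90×30 + 60×10 = 45400.

45400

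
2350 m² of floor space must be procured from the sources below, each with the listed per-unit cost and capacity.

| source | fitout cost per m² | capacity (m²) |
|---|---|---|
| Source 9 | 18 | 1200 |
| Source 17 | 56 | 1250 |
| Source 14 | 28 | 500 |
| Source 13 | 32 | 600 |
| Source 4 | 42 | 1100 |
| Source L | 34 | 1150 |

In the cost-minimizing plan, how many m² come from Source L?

Cheapest first:
Source 9 (18): use full 1200 ; 1150 m² to go.
Take 500 from Source 14 at 28 ; need 650 more.
Source 13 at 32: take all 600 m² ; 50 still needed.
Source L (34): take the remaining 50 ; done.
Source 4, Source 17: unused.

50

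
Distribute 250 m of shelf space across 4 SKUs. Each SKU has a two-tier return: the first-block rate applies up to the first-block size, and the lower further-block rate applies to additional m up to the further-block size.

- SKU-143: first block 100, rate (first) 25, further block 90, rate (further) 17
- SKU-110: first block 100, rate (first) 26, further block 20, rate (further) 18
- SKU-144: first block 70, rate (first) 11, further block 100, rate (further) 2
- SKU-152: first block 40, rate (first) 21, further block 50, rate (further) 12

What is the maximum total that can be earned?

6120

Treat each block as its own option and order by rate: SKU-110/first 26 > SKU-143/first 25 > SKU-152/first 21 > SKU-110/second 18 > SKU-143/second 17 > SKU-152/second 12 > SKU-144/first 11 > SKU-144/second 2.
Fill SKU-110 first block (100 at 26) ; 150 left.
SKU-143 first at 25: fill all 100 ; 50 left.
SKU-152/first (21): +40 ; 10 left.
SKU-110/second: +10 of 20 at 18; pool empty.
Total = 26×100 + 25×100 + 21×40 + 18×10 = 6120.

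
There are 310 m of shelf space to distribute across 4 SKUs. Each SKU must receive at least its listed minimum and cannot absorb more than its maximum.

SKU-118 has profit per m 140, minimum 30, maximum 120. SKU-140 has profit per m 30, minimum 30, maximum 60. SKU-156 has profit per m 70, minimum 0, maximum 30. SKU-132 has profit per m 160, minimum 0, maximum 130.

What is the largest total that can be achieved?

Meeting every minimum uses 30+30+0+0 = 60 m, leaving 250.
Order the SKUs by profit per m: SKU-132 160 > SKU-118 140 > SKU-156 70 > SKU-140 30.
Give SKU-132 130 more to hit its cap of 130 → 120 left.
SKU-118: +90 to 120 (cap) → 30 left.
SKU-156 takes 30 more to reach its cap of 30 → 0 left.
Total = 140×120 + 30×30 + 70×30 + 160×130 = 40600.

40600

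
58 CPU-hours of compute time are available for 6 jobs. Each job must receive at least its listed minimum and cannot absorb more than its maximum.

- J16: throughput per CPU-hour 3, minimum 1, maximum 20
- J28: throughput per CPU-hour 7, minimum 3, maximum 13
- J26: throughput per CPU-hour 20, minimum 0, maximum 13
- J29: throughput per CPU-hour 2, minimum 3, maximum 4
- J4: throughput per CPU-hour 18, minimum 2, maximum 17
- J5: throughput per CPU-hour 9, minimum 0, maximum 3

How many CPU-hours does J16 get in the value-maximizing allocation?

Meeting every minimum uses 1+3+0+3+2+0 = 9 CPU-hours, leaving 49.
Rank by throughput per CPU-hour: J26 20 > J4 18 > J5 9 > J28 7 > J16 3 > J29 2.
J26: +13 to 13 (cap) → 36 left.
J4: +15 to 17 (cap) → 21 left.
J5: +3 to 3 (cap) → 18 left.
J28 takes 10 more to reach its cap of 13 → 8 left.
J16 has room for 19 more but only 8 remain, so it gets 9.

9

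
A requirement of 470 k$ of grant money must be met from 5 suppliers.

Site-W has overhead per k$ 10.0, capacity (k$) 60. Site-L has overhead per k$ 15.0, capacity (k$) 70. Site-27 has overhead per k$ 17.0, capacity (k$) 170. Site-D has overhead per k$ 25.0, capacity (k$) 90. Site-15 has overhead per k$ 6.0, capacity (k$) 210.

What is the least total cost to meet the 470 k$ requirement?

Fill from the cheapest supplier first.
Site-15 (6.0): use full 210 ; 260 k$ to go.
Site-W at 10.0: take all 60 k$ ; 200 still needed.
Take 70 from Site-L at 15.0 ; need 130 more.
Take 130 from Site-27 at 17.0 to finish.
Site-D: unused.
Cost = 210×6.0 + 60×10.0 + 70×15.0 + 130×17.0 = 5120.

5120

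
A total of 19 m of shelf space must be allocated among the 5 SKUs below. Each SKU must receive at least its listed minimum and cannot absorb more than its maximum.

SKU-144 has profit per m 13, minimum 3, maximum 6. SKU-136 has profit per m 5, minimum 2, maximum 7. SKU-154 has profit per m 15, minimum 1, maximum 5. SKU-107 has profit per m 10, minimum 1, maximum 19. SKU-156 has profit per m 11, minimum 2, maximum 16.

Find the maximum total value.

228

Meeting every minimum uses 3+2+1+1+2 = 9 m, leaving 10.
Highest profit per m first: SKU-154 15 > SKU-144 13 > SKU-156 11 > SKU-107 10 > SKU-136 5.
Give SKU-154 4 more to hit its cap of 5 ; 6 left.
SKU-144 takes 3 more to reach its cap of 6 ; 3 left.
Only 3 left; SKU-156 takes them to reach 5.
Total = 13×6 + 5×2 + 15×5 + 10×1 + 11×5 = 228.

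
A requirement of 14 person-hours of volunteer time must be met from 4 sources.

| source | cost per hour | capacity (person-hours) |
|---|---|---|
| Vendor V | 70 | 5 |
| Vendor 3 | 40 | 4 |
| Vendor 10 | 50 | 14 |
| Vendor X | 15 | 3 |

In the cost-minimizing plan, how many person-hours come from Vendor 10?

Use sources in increasing cost order.
Take 3 from Vendor X at 15 — need 11 more.
Vendor 3 (40): use full 4 — 7 person-hours to go.
Take 7 from Vendor 10 at 50 to finish.
Vendor V: unused.

7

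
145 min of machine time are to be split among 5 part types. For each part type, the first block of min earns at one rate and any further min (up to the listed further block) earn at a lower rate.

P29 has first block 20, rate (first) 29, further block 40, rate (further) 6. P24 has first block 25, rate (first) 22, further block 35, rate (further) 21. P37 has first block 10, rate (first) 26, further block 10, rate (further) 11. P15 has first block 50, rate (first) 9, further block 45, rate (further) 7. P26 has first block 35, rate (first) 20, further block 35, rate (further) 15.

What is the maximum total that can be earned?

3125

Order all 10 blocks by rate: P29/T1 29 > P37/T1 26 > P24/T1 22 > P24/T2 21 > P26/T1 20 > P26/T2 15 > P37/T2 11 > P15/T1 9 > P15/T2 7 > P29/T2 6.
Fill P29 T1 block (20 at 29) ; 125 left.
Fill P37 T1 block (10 at 26) ; 115 left.
Fill P24 T1 block (25 at 22) ; 90 left.
P24/T2 (21): +35 ; 55 left.
P26/T1 (20): +35 ; 20 left.
20 remain; put them into P26 T2 at 15.
Total = 29×20 + 26×10 + 22×25 + 21×35 + 20×35 + 15×20 = 3125.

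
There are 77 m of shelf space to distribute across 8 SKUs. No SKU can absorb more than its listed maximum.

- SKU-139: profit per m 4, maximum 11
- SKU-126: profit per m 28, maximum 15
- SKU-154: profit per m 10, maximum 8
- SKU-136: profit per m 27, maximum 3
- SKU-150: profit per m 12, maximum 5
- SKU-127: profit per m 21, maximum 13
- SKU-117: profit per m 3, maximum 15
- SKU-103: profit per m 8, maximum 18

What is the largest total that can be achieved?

Order the SKUs by profit per m: SKU-126 28 > SKU-136 27 > SKU-127 21 > SKU-150 12 > SKU-154 10 > SKU-103 8 > SKU-139 4 > SKU-117 3.
SKU-126: +15 to 15 (cap) ; 62 left.
Give SKU-136 3 to hit its cap of 3 ; 59 left.
SKU-127 takes 13 to reach its cap of 13 ; 46 left.
SKU-150 takes 5 to reach its cap of 5 ; 41 left.
SKU-154 takes 8 to reach its cap of 8 ; 33 left.
Give SKU-103 18 to hit its cap of 18 ; 15 left.
Give SKU-139 11 to hit its cap of 11 ; 4 left.
SKU-117 has room for 15 but only 4 remain, so it gets 4.
Total = 4×11 + 28×15 + 10×8 + 27×3 + 12×5 + 21×13 + 3×4 + 8×18 = 1114.

1114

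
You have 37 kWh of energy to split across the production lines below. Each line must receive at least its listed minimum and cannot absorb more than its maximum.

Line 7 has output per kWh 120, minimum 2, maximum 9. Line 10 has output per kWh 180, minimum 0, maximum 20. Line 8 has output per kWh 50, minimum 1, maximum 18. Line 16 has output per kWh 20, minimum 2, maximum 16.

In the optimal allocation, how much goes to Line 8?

6

Meeting every minimum uses 2+0+1+2 = 5 kWh, leaving 32.
Highest output per kWh first: Line 10 180 > Line 7 120 > Line 8 50 > Line 16 20.
Line 10 takes 20 more to reach its cap of 20 → 12 left.
Line 7 takes 7 more to reach its cap of 9 → 5 left.
Only 5 left; Line 8 takes them to reach 6.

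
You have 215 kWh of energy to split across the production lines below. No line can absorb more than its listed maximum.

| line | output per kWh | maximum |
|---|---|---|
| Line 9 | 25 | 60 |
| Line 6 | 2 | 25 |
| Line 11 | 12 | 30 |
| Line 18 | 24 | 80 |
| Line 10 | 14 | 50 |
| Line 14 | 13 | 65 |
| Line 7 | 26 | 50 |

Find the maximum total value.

5070

Highest output per kWh first: Line 7 26 > Line 9 25 > Line 18 24 > Line 10 14 > Line 14 13 > Line 11 12 > Line 6 2.
Line 7: +50 to 50 (cap) — 165 left.
Give Line 9 60 to hit its cap of 60 — 105 left.
Line 18: +80 to 80 (cap) — 25 left.
Line 10 has room for 50 but only 25 remain, so it gets 25.
Total = 25×60 + 24×80 + 14×25 + 26×50 = 5070.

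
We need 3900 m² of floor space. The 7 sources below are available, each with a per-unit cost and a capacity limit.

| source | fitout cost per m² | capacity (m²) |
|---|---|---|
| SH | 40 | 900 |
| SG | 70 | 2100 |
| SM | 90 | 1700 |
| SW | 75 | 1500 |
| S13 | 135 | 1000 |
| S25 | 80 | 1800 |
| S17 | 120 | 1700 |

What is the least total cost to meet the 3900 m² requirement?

Use sources in increasing cost order.
Take 900 from SH at 40 — need 3000 more.
SG (70): use full 2100 — 900 m² to go.
Take 900 from SW at 75 to finish.
S25, SM, S17, S13: unused.
Cost = 900×40 + 2100×70 + 900×75 = 250500.

250500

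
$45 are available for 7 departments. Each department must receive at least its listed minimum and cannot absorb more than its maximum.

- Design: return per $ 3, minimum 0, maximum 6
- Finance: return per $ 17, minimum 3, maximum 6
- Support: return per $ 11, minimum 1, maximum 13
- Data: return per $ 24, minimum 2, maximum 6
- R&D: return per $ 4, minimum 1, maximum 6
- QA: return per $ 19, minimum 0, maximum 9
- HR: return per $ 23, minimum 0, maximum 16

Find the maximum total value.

Meeting every minimum uses 0+3+1+2+1+0+0 = 7 $, leaving 38.
Highest return per $ first: Data 24 > HR 23 > QA 19 > Finance 17 > Support 11 > R&D 4 > Design 3.
Give Data 4 more to hit its cap of 6 — 34 left.
Give HR 16 more to hit its cap of 16 — 18 left.
QA takes 9 more to reach its cap of 9 — 9 left.
Finance takes 3 more to reach its cap of 6 — 6 left.
Only 6 left; Support takes them to reach 7.
Total = 17×6 + 11×7 + 24×6 + 4×1 + 19×9 + 23×16 = 866.

866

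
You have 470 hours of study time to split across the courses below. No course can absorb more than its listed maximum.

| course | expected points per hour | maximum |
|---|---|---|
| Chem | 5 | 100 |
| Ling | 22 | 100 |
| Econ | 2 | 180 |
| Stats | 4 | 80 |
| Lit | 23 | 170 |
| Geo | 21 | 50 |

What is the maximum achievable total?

7860

Rank by expected points per hour: Lit 23 > Ling 22 > Geo 21 > Chem 5 > Stats 4 > Econ 2.
Lit: +170 to 170 (cap) — 300 left.
Ling: +100 to 100 (cap) — 200 left.
Geo takes 50 to reach its cap of 50 — 150 left.
Chem: +100 to 100 (cap) — 50 left.
Stats: +50 (room for 80) → 50. Pool exhausted.
Total = 5×100 + 22×100 + 4×50 + 23×170 + 21×50 = 7860.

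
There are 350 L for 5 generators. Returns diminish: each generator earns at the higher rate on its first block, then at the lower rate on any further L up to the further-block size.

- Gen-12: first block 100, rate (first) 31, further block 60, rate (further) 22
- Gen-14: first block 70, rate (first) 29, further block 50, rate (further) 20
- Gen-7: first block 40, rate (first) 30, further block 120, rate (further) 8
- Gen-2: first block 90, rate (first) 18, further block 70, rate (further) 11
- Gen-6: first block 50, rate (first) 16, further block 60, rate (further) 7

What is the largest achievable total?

9190

Order all 10 blocks by rate: Gen-12/tier1 31 > Gen-7/tier1 30 > Gen-14/tier1 29 > Gen-12/tier2 22 > Gen-14/tier2 20 > Gen-2/tier1 18 > Gen-6/tier1 16 > Gen-2/tier2 11 > Gen-7/tier2 8 > Gen-6/tier2 7.
Fill Gen-12 tier1 block (100 at 31) ; 250 left.
Gen-7/tier1 (30): +40 ; 210 left.
Fill Gen-14 tier1 block (70 at 29) ; 140 left.
Gen-12 tier2 at 22: fill all 60 ; 80 left.
Fill Gen-14 tier2 block (50 at 20) ; 30 left.
30 remain; put them into Gen-2 tier1 at 18.
Total = 31×100 + 30×40 + 29×70 + 22×60 + 20×50 + 18×30 = 9190.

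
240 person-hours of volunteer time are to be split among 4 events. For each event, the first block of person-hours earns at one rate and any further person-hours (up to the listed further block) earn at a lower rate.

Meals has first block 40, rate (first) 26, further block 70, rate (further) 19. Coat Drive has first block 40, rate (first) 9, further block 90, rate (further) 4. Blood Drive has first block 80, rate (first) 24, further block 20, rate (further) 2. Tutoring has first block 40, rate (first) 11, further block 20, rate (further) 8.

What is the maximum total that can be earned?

4820

Rank every tier by rate: Meals/tier1 26 > Blood Drive/tier1 24 > Meals/tier2 19 > Tutoring/tier1 11 > Coat Drive/tier1 9 > Tutoring/tier2 8 > Coat Drive/tier2 4 > Blood Drive/tier2 2.
Meals/tier1 (26): +40 → 200 left.
Fill Blood Drive tier1 block (80 at 24) → 120 left.
Meals/tier2 (19): +70 → 50 left.
Tutoring/tier1 (11): +40 → 10 left.
10 remain; put them into Coat Drive tier1 at 9.
Total = 26×40 + 24×80 + 19×70 + 11×40 + 9×10 = 4820.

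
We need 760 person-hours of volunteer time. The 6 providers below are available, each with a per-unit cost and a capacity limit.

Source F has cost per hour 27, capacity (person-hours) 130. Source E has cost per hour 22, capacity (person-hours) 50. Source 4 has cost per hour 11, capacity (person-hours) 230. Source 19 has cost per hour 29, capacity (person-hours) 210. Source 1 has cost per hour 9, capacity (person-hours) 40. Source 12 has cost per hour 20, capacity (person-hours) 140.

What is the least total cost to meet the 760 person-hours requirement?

Fill from the cheapest provider first.
Take 40 from Source 1 at 9 — need 720 more.
Source 4 at 11: take all 230 person-hours — 490 still needed.
Source 12 at 20: take all 140 person-hours — 350 still needed.
Source E at 22: take all 50 person-hours — 300 still needed.
Take 130 from Source F at 27 — need 170 more.
Take 170 from Source 19 at 29 to finish.
Cost = 40×9 + 230×11 + 140×20 + 50×22 + 130×27 + 170×29 = 15230.

15230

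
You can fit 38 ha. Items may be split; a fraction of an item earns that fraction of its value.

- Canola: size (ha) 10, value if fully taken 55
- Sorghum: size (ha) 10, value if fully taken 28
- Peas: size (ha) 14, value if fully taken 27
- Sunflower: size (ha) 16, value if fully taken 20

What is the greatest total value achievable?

115

Best value per unit of size first: Canola 55/10≈5.5, Sorghum 28/10≈2.8, Peas 27/14≈1.93, Sunflower 20/16≈1.25.
Take all of Canola (10 ha, value 55) ; 28 ha left.
Sorghum: take in full, 10 ha for value 28 ; 18 left.
Peas: take in full, 14 ha for value 27 ; 4 left.
Only 4 ha remain; take 4/16 of Sunflower for value 20×4/16 = 5.
Total value = 115.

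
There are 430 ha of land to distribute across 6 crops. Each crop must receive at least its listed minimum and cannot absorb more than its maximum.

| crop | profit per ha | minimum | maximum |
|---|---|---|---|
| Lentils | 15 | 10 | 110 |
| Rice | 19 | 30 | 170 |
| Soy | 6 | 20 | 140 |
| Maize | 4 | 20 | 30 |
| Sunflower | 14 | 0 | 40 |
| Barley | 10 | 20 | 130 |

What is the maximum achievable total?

6340

Meeting every minimum uses 10+30+20+20+0+20 = 100 ha, leaving 330.
Highest profit per ha first: Rice 19 > Lentils 15 > Sunflower 14 > Barley 10 > Soy 6 > Maize 4.
Give Rice 140 more to hit its cap of 170 ; 190 left.
Lentils takes 100 more to reach its cap of 110 ; 90 left.
Sunflower: +40 to 40 (cap) ; 50 left.
Barley: +50 (room for 110) → 70. Pool exhausted.
Total = 15×110 + 19×170 + 6×20 + 4×20 + 14×40 + 10×70 = 6340.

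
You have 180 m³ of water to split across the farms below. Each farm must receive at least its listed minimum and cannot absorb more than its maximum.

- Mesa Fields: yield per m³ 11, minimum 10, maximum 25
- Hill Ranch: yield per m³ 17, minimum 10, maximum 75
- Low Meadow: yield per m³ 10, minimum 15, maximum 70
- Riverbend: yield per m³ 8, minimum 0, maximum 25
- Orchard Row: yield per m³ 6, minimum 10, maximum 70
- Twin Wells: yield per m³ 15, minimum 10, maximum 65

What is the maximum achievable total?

2625

Meeting every minimum uses 10+10+15+0+10+10 = 55 m³, leaving 125.
Order the farms by yield per m³: Hill Ranch 17 > Twin Wells 15 > Mesa Fields 11 > Low Meadow 10 > Riverbend 8 > Orchard Row 6.
Hill Ranch: +65 to 75 (cap) → 60 left.
Give Twin Wells 55 more to hit its cap of 65 → 5 left.
Mesa Fields: +5 (room for 15) → 15. Pool exhausted.
Total = 11×15 + 17×75 + 10×15 + 6×10 + 15×65 = 2625.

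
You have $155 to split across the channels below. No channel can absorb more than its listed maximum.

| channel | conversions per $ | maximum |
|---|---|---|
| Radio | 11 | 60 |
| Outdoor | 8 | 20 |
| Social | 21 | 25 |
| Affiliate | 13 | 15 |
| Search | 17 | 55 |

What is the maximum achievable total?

2315

Highest conversions per $ first: Social 21 > Search 17 > Affiliate 13 > Radio 11 > Outdoor 8.
Give Social 25 to hit its cap of 25 → 130 left.
Search: +55 to 55 (cap) → 75 left.
Affiliate: +15 to 15 (cap) → 60 left.
Give Radio 60 to hit its cap of 60 → 0 left.
Total = 11×60 + 21×25 + 13×15 + 17×55 = 2315.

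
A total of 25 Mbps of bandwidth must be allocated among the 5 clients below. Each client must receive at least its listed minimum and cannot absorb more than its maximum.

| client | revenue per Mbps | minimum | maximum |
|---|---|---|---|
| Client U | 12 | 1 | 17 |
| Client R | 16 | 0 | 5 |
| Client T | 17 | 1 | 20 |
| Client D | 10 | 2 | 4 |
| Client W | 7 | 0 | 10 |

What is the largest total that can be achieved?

404

Meeting every minimum uses 1+0+1+2+0 = 4 Mbps, leaving 21.
Rank by revenue per Mbps: Client T 17 > Client R 16 > Client U 12 > Client D 10 > Client W 7.
Client T: +19 to 20 (cap) → 2 left.
Client R: +2 (room for 5) → 2. Pool exhausted.
Total = 12×1 + 16×2 + 17×20 + 10×2 = 404.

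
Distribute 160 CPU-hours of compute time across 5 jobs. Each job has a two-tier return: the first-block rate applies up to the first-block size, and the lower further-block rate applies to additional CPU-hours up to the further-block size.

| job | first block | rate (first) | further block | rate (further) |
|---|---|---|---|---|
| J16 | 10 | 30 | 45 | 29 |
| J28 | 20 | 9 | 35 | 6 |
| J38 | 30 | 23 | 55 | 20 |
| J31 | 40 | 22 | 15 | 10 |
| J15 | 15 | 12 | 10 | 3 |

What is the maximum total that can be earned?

Order all 10 blocks by rate: J16/tier1 30 > J16/tier2 29 > J38/tier1 23 > J31/tier1 22 > J38/tier2 20 > J15/tier1 12 > J31/tier2 10 > J28/tier1 9 > J28/tier2 6 > J15/tier2 3.
Fill J16 tier1 block (10 at 30) — 150 left.
J16/tier2 (29): +45 — 105 left.
J38/tier1 (23): +30 — 75 left.
J31/tier1 (22): +40 — 35 left.
J38 tier2 at 20: only 35 left, fill 35.
Total = 30×10 + 29×45 + 23×30 + 22×40 + 20×35 = 3875.

3875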